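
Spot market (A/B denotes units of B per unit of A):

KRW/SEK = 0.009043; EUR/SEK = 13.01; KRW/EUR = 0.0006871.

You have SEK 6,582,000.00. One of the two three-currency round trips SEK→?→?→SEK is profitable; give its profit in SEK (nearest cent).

Profit: SEK 76,450.32

Profitable loop is SEK → EUR → KRW → SEK:
SEK 6,582,000.00 ÷ 13.01 = EUR 505,918.52
EUR 505,918.52 ÷ 0.0006871 = KRW 736,309,888
KRW 736,309,888 × 0.009043 = SEK 6,658,450.32
Profit = SEK 6,658,450.32 − SEK 6,582,000.00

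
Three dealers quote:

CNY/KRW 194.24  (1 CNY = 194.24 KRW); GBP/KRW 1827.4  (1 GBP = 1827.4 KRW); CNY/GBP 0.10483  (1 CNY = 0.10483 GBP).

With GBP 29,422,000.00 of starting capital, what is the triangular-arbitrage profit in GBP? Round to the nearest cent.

Profitable loop is GBP → CNY → KRW → GBP:
GBP 29,422,000.00 ÷ 0.10483 = CNY 280,663,932.08
CNY 280,663,932.08 × 194.24 = KRW 54,516,162,167
KRW 54,516,162,167 ÷ 1827.4 = GBP 29,832,637.72
Profit = GBP 29,832,637.72 − GBP 29,422,000.00

Profit: GBP 410,637.72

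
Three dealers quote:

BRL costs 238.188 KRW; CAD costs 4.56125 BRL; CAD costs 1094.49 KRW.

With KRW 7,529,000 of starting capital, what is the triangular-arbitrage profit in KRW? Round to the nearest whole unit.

Profitable loop is KRW → BRL → CAD → KRW:
KRW 7,529,000 ÷ 238.188 = BRL 31,609.48
BRL 31,609.48 ÷ 4.56125 = CAD 6,930.00
CAD 6,930.00 × 1094.49 = KRW 7,584,821
Profit = KRW 7,584,821 − KRW 7,529,000

Profit: KRW 55,821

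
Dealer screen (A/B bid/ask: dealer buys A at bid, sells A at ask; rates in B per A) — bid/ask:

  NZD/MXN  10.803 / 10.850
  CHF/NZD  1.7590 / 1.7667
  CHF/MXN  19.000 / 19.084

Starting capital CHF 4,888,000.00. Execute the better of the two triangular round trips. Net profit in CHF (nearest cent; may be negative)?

Net result: CHF -20,880.55 (no profitable arbitrage after spreads)

Best loop CHF → NZD → MXN → CHF:
CHF 4,888,000.00 × 1.7590 (sell CHF at bid) = NZD 8,597,992.00
NZD 8,597,992.00 × 10.803 (sell NZD at bid) = MXN 92,884,107.58
MXN 92,884,107.58 ÷ 19.084 (buy CHF at ask) = CHF 4,867,119.45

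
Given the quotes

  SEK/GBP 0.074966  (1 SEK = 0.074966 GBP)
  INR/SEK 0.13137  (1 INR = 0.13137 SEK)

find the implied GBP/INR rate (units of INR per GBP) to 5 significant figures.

1 GBP ÷ 0.074966 = 13.3394 SEK
13.3394 SEK ÷ 0.13137 = 101.541 INR

GBP/INR = 101.54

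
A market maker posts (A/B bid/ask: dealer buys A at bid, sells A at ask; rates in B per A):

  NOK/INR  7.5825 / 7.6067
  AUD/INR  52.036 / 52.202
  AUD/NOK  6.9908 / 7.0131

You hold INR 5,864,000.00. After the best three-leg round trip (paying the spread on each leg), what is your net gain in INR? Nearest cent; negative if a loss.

Best loop INR → AUD → NOK → INR:
INR 5,864,000.00 ÷ 52.202 (buy AUD at ask) = AUD 112,332.86
AUD 112,332.86 × 6.9908 (sell AUD at bid) = NOK 785,296.56
NOK 785,296.56 × 7.5825 (sell NOK at bid) = INR 5,954,511.19

Net profit: INR 90,511.19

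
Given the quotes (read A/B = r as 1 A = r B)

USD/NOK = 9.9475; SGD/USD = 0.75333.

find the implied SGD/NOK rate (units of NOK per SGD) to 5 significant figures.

SGD/NOK = 7.4938

1 SGD × 0.75333 = 0.75333 USD
0.75333 USD × 9.9475 = 7.49375 NOK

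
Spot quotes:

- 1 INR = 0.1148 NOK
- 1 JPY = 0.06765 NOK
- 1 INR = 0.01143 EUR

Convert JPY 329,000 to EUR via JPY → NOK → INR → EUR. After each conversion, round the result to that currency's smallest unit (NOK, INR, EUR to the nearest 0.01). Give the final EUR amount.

JPY 329,000 × 0.06765 = NOK 22,256.85
NOK 22,256.85 ÷ 0.1148 = INR 193,875.00
INR 193,875.00 × 0.01143 = EUR 2,215.99

EUR 2,215.99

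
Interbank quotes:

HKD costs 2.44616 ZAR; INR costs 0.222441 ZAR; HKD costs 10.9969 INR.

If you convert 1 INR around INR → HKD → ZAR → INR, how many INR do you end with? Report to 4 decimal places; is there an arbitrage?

1.0000 (no arbitrage)

Around INR → HKD → ZAR → INR: 1 ÷ 10.9969 × 2.44616 ÷ 0.222441 = 0.999999
Product ≈ 1 (deviation 0.000%, within rounding noise).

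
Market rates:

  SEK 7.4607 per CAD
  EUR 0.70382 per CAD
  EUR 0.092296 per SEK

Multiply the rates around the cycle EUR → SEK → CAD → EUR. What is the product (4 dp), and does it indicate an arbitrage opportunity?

1.0221 (arbitrage exists)

Around EUR → SEK → CAD → EUR: 1 ÷ 0.092296 ÷ 7.4607 × 0.70382 = 1.022114
Product > 1; profitable direction is EUR → SEK → CAD → EUR.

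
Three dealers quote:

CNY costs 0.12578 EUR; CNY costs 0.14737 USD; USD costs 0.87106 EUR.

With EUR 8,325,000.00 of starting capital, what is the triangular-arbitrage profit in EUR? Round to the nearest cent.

Profitable loop is EUR → CNY → USD → EUR:
EUR 8,325,000.00 ÷ 0.12578 = CNY 66,186,993.16
CNY 66,186,993.16 × 0.14737 = USD 9,753,977.18
USD 9,753,977.18 × 0.87106 = EUR 8,496,299.36
Profit = EUR 8,496,299.36 − EUR 8,325,000.00

Profit: EUR 171,299.36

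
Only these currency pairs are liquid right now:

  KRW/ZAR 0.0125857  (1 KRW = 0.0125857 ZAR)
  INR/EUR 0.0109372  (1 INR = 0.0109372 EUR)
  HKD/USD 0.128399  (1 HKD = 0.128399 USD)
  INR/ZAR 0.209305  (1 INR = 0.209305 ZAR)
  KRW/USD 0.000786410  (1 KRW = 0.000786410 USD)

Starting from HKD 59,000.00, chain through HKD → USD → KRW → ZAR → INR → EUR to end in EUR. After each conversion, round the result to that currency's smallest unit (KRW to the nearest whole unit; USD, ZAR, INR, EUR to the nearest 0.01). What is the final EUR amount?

EUR 6,335.32

HKD 59,000.00 × 0.128399 = USD 7,575.54
USD 7,575.54 ÷ 0.000786410 = KRW 9,633,067
KRW 9,633,067 × 0.0125857 = ZAR 121,238.89
ZAR 121,238.89 ÷ 0.209305 = INR 579,245.07
INR 579,245.07 × 0.0109372 = EUR 6,335.32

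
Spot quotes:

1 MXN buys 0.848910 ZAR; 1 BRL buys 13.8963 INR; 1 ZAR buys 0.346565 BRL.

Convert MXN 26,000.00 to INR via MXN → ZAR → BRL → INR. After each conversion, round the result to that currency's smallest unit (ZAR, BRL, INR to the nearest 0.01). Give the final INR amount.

INR 106,296.41

MXN 26,000.00 × 0.848910 = ZAR 22,071.66
ZAR 22,071.66 × 0.346565 = BRL 7,649.26
BRL 7,649.26 × 13.8963 = INR 106,296.41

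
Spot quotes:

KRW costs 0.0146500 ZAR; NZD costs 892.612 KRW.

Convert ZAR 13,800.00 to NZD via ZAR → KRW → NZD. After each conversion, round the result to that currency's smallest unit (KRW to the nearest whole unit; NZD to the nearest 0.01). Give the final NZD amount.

NZD 1,055.31

ZAR 13,800.00 ÷ 0.0146500 = KRW 941,980
KRW 941,980 ÷ 892.612 = NZD 1,055.31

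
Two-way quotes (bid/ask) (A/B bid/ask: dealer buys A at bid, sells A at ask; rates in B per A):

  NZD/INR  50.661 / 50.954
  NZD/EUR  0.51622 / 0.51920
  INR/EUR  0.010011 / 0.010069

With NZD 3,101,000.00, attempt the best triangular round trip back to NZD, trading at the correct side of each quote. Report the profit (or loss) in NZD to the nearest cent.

Net profit: NZD 19,124.83

Best loop NZD → EUR → INR → NZD:
NZD 3,101,000.00 × 0.51622 (sell NZD at bid) = EUR 1,600,798.22
EUR 1,600,798.22 ÷ 0.010069 (buy INR at ask) = INR 158,982,840.40
INR 158,982,840.40 ÷ 50.954 (buy NZD at ask) = NZD 3,120,124.83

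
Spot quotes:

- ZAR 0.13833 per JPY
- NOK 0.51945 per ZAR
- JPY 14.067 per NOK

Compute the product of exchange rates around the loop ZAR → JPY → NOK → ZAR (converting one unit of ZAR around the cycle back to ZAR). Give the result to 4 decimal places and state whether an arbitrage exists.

0.9893 (arbitrage exists)

Around ZAR → JPY → NOK → ZAR: 1 ÷ 0.13833 ÷ 14.067 ÷ 0.51945 = 0.989324
Product < 1; profitable direction is ZAR → NOK → JPY → ZAR.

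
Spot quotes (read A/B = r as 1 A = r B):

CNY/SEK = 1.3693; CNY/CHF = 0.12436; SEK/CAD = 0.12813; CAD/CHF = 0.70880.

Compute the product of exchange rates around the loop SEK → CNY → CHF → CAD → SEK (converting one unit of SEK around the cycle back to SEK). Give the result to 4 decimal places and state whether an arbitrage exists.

Around SEK → CNY → CHF → CAD → SEK: 1 ÷ 1.3693 × 0.12436 ÷ 0.70880 ÷ 0.12813 = 1.000017
Product ≈ 1 (deviation 0.002%, within rounding noise).

1.0000 (no arbitrage)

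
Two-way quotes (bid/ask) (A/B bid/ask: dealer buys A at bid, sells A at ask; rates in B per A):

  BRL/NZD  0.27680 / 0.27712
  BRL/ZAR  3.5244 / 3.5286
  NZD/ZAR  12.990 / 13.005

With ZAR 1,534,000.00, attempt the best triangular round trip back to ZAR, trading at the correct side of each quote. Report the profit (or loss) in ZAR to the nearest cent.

Net profit: ZAR 29,141.04

Best loop ZAR → BRL → NZD → ZAR:
ZAR 1,534,000.00 ÷ 3.5286 (buy BRL at ask) = BRL 434,733.32
BRL 434,733.32 × 0.27680 (sell BRL at bid) = NZD 120,334.18
NZD 120,334.18 × 12.990 (sell NZD at bid) = ZAR 1,563,141.04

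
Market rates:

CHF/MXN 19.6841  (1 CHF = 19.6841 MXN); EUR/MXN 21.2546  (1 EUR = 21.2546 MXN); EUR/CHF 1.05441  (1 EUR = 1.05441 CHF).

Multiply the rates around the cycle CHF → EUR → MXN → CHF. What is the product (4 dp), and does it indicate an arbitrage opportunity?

1.0241 (arbitrage exists)

Around CHF → EUR → MXN → CHF: 1 ÷ 1.05441 × 21.2546 ÷ 19.6841 = 1.024066
Product > 1; profitable direction is CHF → EUR → MXN → CHF.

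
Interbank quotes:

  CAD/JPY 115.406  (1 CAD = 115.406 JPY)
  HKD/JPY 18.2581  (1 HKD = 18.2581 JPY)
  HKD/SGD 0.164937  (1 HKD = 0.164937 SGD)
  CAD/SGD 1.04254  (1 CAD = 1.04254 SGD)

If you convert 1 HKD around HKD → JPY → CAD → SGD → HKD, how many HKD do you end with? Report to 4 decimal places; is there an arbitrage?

1.0000 (no arbitrage)

Around HKD → JPY → CAD → SGD → HKD: 1 × 18.2581 ÷ 115.406 × 1.04254 ÷ 0.164937 = 1.000004
Product ≈ 1 (deviation 0.000%, within rounding noise).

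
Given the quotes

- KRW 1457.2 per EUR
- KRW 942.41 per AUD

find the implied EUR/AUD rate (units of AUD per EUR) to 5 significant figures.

EUR/AUD = 1.5462

1 EUR × 1457.2 = 1457.2 KRW
1457.2 KRW ÷ 942.41 = 1.54625 AUD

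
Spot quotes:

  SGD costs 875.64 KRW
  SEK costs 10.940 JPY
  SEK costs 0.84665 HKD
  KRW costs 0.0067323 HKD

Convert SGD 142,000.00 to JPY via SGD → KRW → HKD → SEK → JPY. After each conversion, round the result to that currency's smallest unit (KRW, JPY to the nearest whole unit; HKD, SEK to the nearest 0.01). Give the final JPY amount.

JPY 10,816,601

SGD 142,000.00 × 875.64 = KRW 124,340,880
KRW 124,340,880 × 0.0067323 = HKD 837,100.11
HKD 837,100.11 ÷ 0.84665 = SEK 988,720.38
SEK 988,720.38 × 10.940 = JPY 10,816,601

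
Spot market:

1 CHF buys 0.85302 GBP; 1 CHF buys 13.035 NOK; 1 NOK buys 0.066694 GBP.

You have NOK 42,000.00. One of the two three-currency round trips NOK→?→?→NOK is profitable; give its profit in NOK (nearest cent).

Profit: NOK 804.35

Profitable loop is NOK → GBP → CHF → NOK:
NOK 42,000.00 × 0.066694 = GBP 2,801.15
GBP 2,801.15 ÷ 0.85302 = CHF 3,283.80
CHF 3,283.80 × 13.035 = NOK 42,804.35
Profit = NOK 42,804.35 − NOK 42,000.00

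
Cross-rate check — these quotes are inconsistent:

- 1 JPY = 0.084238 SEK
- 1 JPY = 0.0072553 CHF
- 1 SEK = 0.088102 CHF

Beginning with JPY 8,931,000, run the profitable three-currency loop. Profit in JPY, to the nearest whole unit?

Profit: JPY 204,631

Profitable loop is JPY → SEK → CHF → JPY:
JPY 8,931,000 × 0.084238 = SEK 752,329.58
SEK 752,329.58 × 0.088102 = CHF 66,281.74
CHF 66,281.74 ÷ 0.0072553 = JPY 9,135,631
Profit = JPY 9,135,631 − JPY 8,931,000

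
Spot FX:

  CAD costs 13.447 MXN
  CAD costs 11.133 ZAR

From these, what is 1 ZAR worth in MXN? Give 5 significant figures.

ZAR/MXN = 1.2079

1 ZAR ÷ 11.133 = 0.089823 CAD
0.089823 CAD × 13.447 = 1.20785 MXN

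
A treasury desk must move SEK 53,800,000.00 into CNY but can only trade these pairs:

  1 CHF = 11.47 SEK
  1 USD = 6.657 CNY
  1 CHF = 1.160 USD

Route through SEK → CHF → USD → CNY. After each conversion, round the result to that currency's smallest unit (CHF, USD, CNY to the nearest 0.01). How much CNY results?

SEK 53,800,000.00 ÷ 11.47 = CHF 4,690,496.95
CHF 4,690,496.95 × 1.160 = USD 5,440,976.46
USD 5,440,976.46 × 6.657 = CNY 36,220,580.29

CNY 36,220,580.29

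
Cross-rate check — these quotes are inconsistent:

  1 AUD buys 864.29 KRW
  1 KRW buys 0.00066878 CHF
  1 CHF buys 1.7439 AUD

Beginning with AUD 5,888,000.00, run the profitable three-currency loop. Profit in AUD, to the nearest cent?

Profitable loop is AUD → KRW → CHF → AUD:
AUD 5,888,000.00 × 864.29 = KRW 5,088,939,520
KRW 5,088,939,520 × 0.00066878 = CHF 3,403,380.97
CHF 3,403,380.97 × 1.7439 = AUD 5,935,156.08
Profit = AUD 5,935,156.08 − AUD 5,888,000.00

Profit: AUD 47,156.08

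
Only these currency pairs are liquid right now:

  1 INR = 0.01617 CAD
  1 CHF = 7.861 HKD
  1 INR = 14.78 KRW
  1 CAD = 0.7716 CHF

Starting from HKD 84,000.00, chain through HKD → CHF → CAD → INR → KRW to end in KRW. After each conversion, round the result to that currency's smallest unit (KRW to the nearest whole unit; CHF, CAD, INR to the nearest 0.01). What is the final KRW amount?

KRW 12,658,243

HKD 84,000.00 ÷ 7.861 = CHF 10,685.66
CHF 10,685.66 ÷ 0.7716 = CAD 13,848.70
CAD 13,848.70 ÷ 0.01617 = INR 856,444.03
INR 856,444.03 × 14.78 = KRW 12,658,243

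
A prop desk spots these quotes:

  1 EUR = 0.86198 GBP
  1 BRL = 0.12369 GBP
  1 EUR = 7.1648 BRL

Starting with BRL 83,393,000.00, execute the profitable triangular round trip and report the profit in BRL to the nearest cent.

Profitable loop is BRL → GBP → EUR → BRL:
BRL 83,393,000.00 × 0.12369 = GBP 10,314,880.17
GBP 10,314,880.17 ÷ 0.86198 = EUR 11,966,495.94
EUR 11,966,495.94 × 7.1648 = BRL 85,737,550.11
Profit = BRL 85,737,550.11 − BRL 83,393,000.00

Profit: BRL 2,344,550.11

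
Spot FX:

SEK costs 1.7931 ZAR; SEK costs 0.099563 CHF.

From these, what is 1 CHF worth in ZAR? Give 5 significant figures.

CHF/ZAR = 18.010

1 CHF ÷ 0.099563 = 10.0439 SEK
10.0439 SEK × 1.7931 = 18.0097 ZAR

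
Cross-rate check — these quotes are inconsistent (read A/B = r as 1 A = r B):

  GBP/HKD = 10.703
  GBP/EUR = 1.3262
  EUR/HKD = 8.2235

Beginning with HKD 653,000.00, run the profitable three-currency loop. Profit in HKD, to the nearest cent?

Profitable loop is HKD → GBP → EUR → HKD:
HKD 653,000.00 ÷ 10.703 = GBP 61,010.93
GBP 61,010.93 × 1.3262 = EUR 80,912.70
EUR 80,912.70 × 8.2235 = HKD 665,385.57
Profit = HKD 665,385.57 − HKD 653,000.00

Profit: HKD 12,385.57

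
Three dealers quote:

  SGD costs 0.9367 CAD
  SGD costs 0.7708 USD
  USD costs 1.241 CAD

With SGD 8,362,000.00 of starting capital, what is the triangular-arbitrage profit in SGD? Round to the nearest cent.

Profit: SGD 177,316.89

Profitable loop is SGD → USD → CAD → SGD:
SGD 8,362,000.00 × 0.7708 = USD 6,445,429.60
USD 6,445,429.60 × 1.241 = CAD 7,998,778.13
CAD 7,998,778.13 ÷ 0.9367 = SGD 8,539,316.89
Profit = SGD 8,539,316.89 − SGD 8,362,000.00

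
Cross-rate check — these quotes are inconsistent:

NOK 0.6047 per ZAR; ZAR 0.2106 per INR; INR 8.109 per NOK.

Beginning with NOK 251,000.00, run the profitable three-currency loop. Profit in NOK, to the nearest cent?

Profitable loop is NOK → INR → ZAR → NOK:
NOK 251,000.00 × 8.109 = INR 2,035,359.00
INR 2,035,359.00 × 0.2106 = ZAR 428,646.61
ZAR 428,646.61 × 0.6047 = NOK 259,202.60
Profit = NOK 259,202.60 − NOK 251,000.00

Profit: NOK 8,202.60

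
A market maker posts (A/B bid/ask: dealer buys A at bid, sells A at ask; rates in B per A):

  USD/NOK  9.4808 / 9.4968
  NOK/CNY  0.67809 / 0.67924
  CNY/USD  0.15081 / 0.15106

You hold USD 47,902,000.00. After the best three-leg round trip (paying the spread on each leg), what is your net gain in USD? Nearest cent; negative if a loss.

Net profit: USD 1,257,065.76

Best loop USD → CNY → NOK → USD:
USD 47,902,000.00 ÷ 0.15106 (buy CNY at ask) = CNY 317,105,785.78
CNY 317,105,785.78 ÷ 0.67924 (buy NOK at ask) = NOK 466,853,815.71
NOK 466,853,815.71 ÷ 9.4968 (buy USD at ask) = USD 49,159,065.76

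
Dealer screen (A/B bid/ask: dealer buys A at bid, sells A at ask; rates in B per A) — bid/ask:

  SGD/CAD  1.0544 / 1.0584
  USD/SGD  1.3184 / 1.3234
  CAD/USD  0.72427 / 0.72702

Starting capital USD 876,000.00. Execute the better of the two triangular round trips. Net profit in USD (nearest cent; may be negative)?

Best loop USD → SGD → CAD → USD:
USD 876,000.00 × 1.3184 (sell USD at bid) = SGD 1,154,918.40
SGD 1,154,918.40 × 1.0544 (sell SGD at bid) = CAD 1,217,745.96
CAD 1,217,745.96 × 0.72427 (sell CAD at bid) = USD 881,976.87

Net profit: USD 5,976.87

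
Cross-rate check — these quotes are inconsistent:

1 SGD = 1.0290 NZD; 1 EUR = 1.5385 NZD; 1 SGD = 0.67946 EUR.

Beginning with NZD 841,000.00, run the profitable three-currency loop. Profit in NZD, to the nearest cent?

Profit: NZD 13,362.18

Profitable loop is NZD → SGD → EUR → NZD:
NZD 841,000.00 ÷ 1.0290 = SGD 817,298.35
SGD 817,298.35 × 0.67946 = EUR 555,321.54
EUR 555,321.54 × 1.5385 = NZD 854,362.18
Profit = NZD 854,362.18 − NZD 841,000.00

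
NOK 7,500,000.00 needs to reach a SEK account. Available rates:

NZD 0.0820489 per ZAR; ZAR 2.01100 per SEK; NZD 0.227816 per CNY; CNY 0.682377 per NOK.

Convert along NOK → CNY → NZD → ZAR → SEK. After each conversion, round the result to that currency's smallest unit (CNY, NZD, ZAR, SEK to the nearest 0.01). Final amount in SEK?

NOK 7,500,000.00 × 0.682377 = CNY 5,117,827.50
CNY 5,117,827.50 × 0.227816 = NZD 1,165,922.99
NZD 1,165,922.99 ÷ 0.0820489 = ZAR 14,210,098.98
ZAR 14,210,098.98 ÷ 2.01100 = SEK 7,066,185.47

SEK 7,066,185.47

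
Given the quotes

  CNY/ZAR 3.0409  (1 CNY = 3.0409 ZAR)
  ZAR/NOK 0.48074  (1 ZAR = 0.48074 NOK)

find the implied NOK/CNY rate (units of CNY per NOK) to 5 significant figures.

NOK/CNY = 0.68405

1 NOK ÷ 0.48074 = 2.08013 ZAR
2.08013 ZAR ÷ 3.0409 = 0.68405 CNY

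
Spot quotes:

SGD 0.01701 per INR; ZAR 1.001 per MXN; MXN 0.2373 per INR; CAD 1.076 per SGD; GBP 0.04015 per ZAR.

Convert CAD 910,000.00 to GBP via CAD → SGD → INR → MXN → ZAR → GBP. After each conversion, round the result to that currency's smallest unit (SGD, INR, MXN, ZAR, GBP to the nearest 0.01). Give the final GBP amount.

CAD 910,000.00 ÷ 1.076 = SGD 845,724.91
SGD 845,724.91 ÷ 0.01701 = INR 49,719,277.48
INR 49,719,277.48 × 0.2373 = MXN 11,798,384.55
MXN 11,798,384.55 × 1.001 = ZAR 11,810,182.93
ZAR 11,810,182.93 × 0.04015 = GBP 474,178.84

GBP 474,178.84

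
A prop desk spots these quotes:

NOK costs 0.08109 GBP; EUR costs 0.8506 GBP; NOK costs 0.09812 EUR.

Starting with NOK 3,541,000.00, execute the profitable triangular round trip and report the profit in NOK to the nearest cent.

Profit: NOK 103,530.12

Profitable loop is NOK → EUR → GBP → NOK:
NOK 3,541,000.00 × 0.09812 = EUR 347,442.92
EUR 347,442.92 × 0.8506 = GBP 295,534.95
GBP 295,534.95 ÷ 0.08109 = NOK 3,644,530.12
Profit = NOK 3,644,530.12 − NOK 3,541,000.00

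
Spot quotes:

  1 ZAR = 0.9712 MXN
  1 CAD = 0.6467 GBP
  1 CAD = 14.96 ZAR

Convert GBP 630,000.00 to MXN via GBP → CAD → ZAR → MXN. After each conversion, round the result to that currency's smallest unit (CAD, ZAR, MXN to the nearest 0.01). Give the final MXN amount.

MXN 14,153,959.75

GBP 630,000.00 ÷ 0.6467 = CAD 974,176.59
CAD 974,176.59 × 14.96 = ZAR 14,573,681.79
ZAR 14,573,681.79 × 0.9712 = MXN 14,153,959.75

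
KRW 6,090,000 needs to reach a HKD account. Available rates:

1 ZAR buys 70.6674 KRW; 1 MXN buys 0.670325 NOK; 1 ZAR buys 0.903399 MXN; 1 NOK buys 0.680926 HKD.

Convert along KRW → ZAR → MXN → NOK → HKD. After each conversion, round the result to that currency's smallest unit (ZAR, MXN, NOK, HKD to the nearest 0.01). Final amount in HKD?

HKD 35,535.56

KRW 6,090,000 ÷ 70.6674 = ZAR 86,178.35
ZAR 86,178.35 × 0.903399 = MXN 77,853.44
MXN 77,853.44 × 0.670325 = NOK 52,187.11
NOK 52,187.11 × 0.680926 = HKD 35,535.56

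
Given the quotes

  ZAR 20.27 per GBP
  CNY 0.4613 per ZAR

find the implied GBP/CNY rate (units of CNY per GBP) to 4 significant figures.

GBP/CNY = 9.351

1 GBP × 20.27 = 20.27 ZAR
20.27 ZAR × 0.4613 = 9.35055 CNY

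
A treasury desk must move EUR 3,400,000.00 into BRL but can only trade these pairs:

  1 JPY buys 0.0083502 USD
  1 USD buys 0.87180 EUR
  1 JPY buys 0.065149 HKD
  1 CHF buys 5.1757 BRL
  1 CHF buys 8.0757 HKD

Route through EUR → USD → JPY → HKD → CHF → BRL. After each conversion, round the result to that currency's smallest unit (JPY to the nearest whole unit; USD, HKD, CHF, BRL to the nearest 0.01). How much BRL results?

BRL 19,501,222.94

EUR 3,400,000.00 ÷ 0.87180 = USD 3,899,977.06
USD 3,899,977.06 ÷ 0.0083502 = JPY 467,051,934
JPY 467,051,934 × 0.065149 = HKD 30,427,966.45
HKD 30,427,966.45 ÷ 8.0757 = CHF 3,767,842.60
CHF 3,767,842.60 × 5.1757 = BRL 19,501,222.94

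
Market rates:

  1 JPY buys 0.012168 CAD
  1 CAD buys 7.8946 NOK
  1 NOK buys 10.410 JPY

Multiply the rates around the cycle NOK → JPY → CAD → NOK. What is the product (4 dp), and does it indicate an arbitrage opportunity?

Around NOK → JPY → CAD → NOK: 1 × 10.410 × 0.012168 × 7.8946 = 1.000000
Product ≈ 1 (deviation 0.000%, within rounding noise).

1.0000 (no arbitrage)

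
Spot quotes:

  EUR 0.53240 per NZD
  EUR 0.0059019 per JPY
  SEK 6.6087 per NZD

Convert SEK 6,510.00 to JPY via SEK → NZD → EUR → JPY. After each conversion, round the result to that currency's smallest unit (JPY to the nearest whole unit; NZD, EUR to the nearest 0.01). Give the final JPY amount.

JPY 88,861

SEK 6,510.00 ÷ 6.6087 = NZD 985.07
NZD 985.07 × 0.53240 = EUR 524.45
EUR 524.45 ÷ 0.0059019 = JPY 88,861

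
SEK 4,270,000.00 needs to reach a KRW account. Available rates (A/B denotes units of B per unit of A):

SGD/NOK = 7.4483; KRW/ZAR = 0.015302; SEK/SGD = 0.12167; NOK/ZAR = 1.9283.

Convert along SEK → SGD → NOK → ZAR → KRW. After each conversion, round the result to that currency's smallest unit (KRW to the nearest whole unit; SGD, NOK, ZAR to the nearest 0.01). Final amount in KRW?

SEK 4,270,000.00 × 0.12167 = SGD 519,530.90
SGD 519,530.90 × 7.4483 = NOK 3,869,622.00
NOK 3,869,622.00 × 1.9283 = ZAR 7,461,792.10
ZAR 7,461,792.10 ÷ 0.015302 = KRW 487,635,087

KRW 487,635,087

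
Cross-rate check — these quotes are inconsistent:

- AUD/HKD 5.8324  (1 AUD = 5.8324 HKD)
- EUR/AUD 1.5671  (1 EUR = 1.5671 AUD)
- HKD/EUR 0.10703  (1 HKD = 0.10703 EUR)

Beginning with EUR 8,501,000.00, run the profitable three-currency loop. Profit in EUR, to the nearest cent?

Profit: EUR 189,014.05

Profitable loop is EUR → HKD → AUD → EUR:
EUR 8,501,000.00 ÷ 0.10703 = HKD 79,426,329.07
HKD 79,426,329.07 ÷ 5.8324 = AUD 13,618,121.03
AUD 13,618,121.03 ÷ 1.5671 = EUR 8,690,014.05
Profit = EUR 8,690,014.05 − EUR 8,501,000.00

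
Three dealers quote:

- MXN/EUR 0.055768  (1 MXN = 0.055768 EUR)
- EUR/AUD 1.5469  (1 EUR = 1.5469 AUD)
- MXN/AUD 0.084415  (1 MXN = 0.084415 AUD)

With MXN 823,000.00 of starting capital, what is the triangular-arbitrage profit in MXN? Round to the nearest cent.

Profitable loop is MXN → EUR → AUD → MXN:
MXN 823,000.00 × 0.055768 = EUR 45,897.06
EUR 45,897.06 × 1.5469 = AUD 70,998.17
AUD 70,998.17 ÷ 0.084415 = MXN 841,061.05
Profit = MXN 841,061.05 − MXN 823,000.00

Profit: MXN 18,061.05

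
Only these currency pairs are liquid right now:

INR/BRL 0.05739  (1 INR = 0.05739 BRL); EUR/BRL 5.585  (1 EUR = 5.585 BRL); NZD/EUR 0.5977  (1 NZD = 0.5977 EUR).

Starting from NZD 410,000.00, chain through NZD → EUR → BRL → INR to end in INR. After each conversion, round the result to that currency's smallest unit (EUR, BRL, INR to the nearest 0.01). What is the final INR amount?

INR 23,848,115.35

NZD 410,000.00 × 0.5977 = EUR 245,057.00
EUR 245,057.00 × 5.585 = BRL 1,368,643.34
BRL 1,368,643.34 ÷ 0.05739 = INR 23,848,115.35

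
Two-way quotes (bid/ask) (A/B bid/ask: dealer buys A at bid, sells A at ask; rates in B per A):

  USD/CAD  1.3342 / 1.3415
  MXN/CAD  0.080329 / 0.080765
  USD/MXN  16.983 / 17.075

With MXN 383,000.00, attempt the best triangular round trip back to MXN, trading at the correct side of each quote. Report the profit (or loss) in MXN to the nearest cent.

Best loop MXN → CAD → USD → MXN:
MXN 383,000.00 × 0.080329 (sell MXN at bid) = CAD 30,766.01
CAD 30,766.01 ÷ 1.3415 (buy USD at ask) = USD 22,934.03
USD 22,934.03 × 16.983 (sell USD at bid) = MXN 389,488.70

Net profit: MXN 6,488.70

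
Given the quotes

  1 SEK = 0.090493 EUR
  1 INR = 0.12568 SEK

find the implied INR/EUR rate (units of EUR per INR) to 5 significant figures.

INR/EUR = 0.011373

1 INR × 0.12568 = 0.12568 SEK
0.12568 SEK × 0.090493 = 0.0113732 EUR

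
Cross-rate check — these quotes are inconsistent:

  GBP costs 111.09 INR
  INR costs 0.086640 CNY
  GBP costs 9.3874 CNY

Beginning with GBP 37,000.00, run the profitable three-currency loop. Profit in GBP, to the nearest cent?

Profit: GBP 935.85

Profitable loop is GBP → INR → CNY → GBP:
GBP 37,000.00 × 111.09 = INR 4,110,330.00
INR 4,110,330.00 × 0.086640 = CNY 356,118.99
CNY 356,118.99 ÷ 9.3874 = GBP 37,935.85
Profit = GBP 37,935.85 − GBP 37,000.00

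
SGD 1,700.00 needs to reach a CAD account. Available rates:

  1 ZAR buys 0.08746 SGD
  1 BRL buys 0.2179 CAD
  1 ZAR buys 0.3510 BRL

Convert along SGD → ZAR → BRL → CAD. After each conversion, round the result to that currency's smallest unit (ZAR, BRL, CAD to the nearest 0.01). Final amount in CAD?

SGD 1,700.00 ÷ 0.08746 = ZAR 19,437.46
ZAR 19,437.46 × 0.3510 = BRL 6,822.55
BRL 6,822.55 × 0.2179 = CAD 1,486.63

CAD 1,486.63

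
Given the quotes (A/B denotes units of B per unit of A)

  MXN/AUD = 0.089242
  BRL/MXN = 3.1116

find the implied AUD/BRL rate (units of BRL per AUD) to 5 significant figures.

AUD/BRL = 3.6012

1 AUD ÷ 0.089242 = 11.2055 MXN
11.2055 MXN ÷ 3.1116 = 3.6012 BRL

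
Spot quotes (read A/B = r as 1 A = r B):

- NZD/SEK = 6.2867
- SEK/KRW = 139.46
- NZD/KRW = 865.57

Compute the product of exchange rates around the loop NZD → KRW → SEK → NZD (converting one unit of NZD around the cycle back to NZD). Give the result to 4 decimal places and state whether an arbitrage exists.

Around NZD → KRW → SEK → NZD: 1 × 865.57 ÷ 139.46 ÷ 6.2867 = 0.987256
Product < 1; profitable direction is NZD → SEK → KRW → NZD.

0.9873 (arbitrage exists)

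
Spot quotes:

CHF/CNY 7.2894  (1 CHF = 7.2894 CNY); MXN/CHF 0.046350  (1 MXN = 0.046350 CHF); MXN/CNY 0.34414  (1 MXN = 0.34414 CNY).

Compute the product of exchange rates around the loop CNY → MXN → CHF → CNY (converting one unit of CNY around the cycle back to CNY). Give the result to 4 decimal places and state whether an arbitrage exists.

Around CNY → MXN → CHF → CNY: 1 ÷ 0.34414 × 0.046350 × 7.2894 = 0.981762
Product < 1; profitable direction is CNY → CHF → MXN → CNY.

0.9818 (arbitrage exists)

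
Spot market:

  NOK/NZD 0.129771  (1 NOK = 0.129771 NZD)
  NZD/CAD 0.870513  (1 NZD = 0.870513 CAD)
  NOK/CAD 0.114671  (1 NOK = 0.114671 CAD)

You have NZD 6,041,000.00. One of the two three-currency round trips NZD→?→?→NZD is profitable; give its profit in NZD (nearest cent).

Profit: NZD 91,104.16

Profitable loop is NZD → NOK → CAD → NZD:
NZD 6,041,000.00 ÷ 0.129771 = NOK 46,551,232.56
NOK 46,551,232.56 × 0.114671 = CAD 5,338,076.39
CAD 5,338,076.39 ÷ 0.870513 = NZD 6,132,104.16
Profit = NZD 6,132,104.16 − NZD 6,041,000.00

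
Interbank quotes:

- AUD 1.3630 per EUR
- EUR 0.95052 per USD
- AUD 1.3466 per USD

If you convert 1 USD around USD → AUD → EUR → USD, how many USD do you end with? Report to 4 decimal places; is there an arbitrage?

1.0394 (arbitrage exists)

Around USD → AUD → EUR → USD: 1 × 1.3466 ÷ 1.3630 ÷ 0.95052 = 1.039397
Product > 1; profitable direction is USD → AUD → EUR → USD.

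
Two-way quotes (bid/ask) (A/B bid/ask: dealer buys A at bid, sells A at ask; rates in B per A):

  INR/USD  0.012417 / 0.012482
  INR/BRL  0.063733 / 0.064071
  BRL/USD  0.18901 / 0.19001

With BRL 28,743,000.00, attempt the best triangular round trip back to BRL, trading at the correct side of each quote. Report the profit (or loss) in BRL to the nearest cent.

Best loop BRL → INR → USD → BRL:
BRL 28,743,000.00 ÷ 0.064071 (buy INR at ask) = INR 448,611,696.40
INR 448,611,696.40 × 0.012417 (sell INR at bid) = USD 5,570,411.43
USD 5,570,411.43 ÷ 0.19001 (buy BRL at ask) = BRL 29,316,411.95

Net profit: BRL 573,411.95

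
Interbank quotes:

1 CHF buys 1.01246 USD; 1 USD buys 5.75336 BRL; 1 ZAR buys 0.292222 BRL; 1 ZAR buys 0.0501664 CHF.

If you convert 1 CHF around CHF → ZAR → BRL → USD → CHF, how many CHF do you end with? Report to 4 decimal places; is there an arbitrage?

Around CHF → ZAR → BRL → USD → CHF: 1 ÷ 0.0501664 × 0.292222 ÷ 5.75336 ÷ 1.01246 = 1.000001
Product ≈ 1 (deviation 0.000%, within rounding noise).

1.0000 (no arbitrage)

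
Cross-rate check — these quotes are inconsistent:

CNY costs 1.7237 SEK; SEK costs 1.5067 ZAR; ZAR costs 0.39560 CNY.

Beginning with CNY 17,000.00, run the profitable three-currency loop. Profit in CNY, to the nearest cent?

Profit: CNY 466.01

Profitable loop is CNY → SEK → ZAR → CNY:
CNY 17,000.00 × 1.7237 = SEK 29,302.90
SEK 29,302.90 × 1.5067 = ZAR 44,150.68
ZAR 44,150.68 × 0.39560 = CNY 17,466.01
Profit = CNY 17,466.01 − CNY 17,000.00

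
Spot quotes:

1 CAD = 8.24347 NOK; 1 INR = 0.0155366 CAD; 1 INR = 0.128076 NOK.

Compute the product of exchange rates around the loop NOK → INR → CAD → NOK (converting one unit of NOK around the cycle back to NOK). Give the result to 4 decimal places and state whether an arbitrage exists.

1.0000 (no arbitrage)

Around NOK → INR → CAD → NOK: 1 ÷ 0.128076 × 0.0155366 × 8.24347 = 0.999996
Product ≈ 1 (deviation 0.000%, within rounding noise).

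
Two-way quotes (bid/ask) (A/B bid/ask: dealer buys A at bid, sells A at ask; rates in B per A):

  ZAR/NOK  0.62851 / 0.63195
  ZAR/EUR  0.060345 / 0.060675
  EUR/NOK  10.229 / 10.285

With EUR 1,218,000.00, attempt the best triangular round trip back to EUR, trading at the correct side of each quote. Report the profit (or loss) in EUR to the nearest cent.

Net profit: EUR 8,719.87

Best loop EUR → ZAR → NOK → EUR:
EUR 1,218,000.00 ÷ 0.060675 (buy ZAR at ask) = ZAR 20,074,165.64
ZAR 20,074,165.64 × 0.62851 (sell ZAR at bid) = NOK 12,616,813.84
NOK 12,616,813.84 ÷ 10.285 (buy EUR at ask) = EUR 1,226,719.87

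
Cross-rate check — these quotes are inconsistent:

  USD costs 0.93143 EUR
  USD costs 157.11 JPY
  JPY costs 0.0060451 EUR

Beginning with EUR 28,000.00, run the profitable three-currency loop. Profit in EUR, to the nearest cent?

Profitable loop is EUR → USD → JPY → EUR:
EUR 28,000.00 ÷ 0.93143 = USD 30,061.30
USD 30,061.30 × 157.11 = JPY 4,722,931
JPY 4,722,931 × 0.0060451 = EUR 28,550.59
Profit = EUR 28,550.59 − EUR 28,000.00

Profit: EUR 550.59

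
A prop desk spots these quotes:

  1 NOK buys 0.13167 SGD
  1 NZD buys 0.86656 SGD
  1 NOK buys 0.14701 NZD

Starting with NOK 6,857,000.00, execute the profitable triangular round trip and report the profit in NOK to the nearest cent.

Profitable loop is NOK → SGD → NZD → NOK:
NOK 6,857,000.00 × 0.13167 = SGD 902,861.19
SGD 902,861.19 ÷ 0.86656 = NZD 1,041,891.14
NZD 1,041,891.14 ÷ 0.14701 = NOK 7,087,212.74
Profit = NOK 7,087,212.74 − NOK 6,857,000.00

Profit: NOK 230,212.74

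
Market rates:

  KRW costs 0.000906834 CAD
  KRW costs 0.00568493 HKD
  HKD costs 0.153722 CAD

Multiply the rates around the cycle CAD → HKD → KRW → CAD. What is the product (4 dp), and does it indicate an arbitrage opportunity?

Around CAD → HKD → KRW → CAD: 1 ÷ 0.153722 ÷ 0.00568493 × 0.000906834 = 1.037688
Product > 1; profitable direction is CAD → HKD → KRW → CAD.

1.0377 (arbitrage exists)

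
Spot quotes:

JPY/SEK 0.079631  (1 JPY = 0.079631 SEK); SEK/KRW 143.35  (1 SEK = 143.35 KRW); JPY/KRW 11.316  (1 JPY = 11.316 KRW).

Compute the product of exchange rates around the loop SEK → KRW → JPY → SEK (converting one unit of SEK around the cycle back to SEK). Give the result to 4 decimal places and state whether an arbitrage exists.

1.0088 (arbitrage exists)

Around SEK → KRW → JPY → SEK: 1 × 143.35 ÷ 11.316 × 0.079631 = 1.008758
Product > 1; profitable direction is SEK → KRW → JPY → SEK.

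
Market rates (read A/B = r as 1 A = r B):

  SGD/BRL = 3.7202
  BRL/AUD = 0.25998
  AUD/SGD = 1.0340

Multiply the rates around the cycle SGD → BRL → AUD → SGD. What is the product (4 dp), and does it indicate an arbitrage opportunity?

1.0001 (no arbitrage)

Around SGD → BRL → AUD → SGD: 1 × 3.7202 × 0.25998 × 1.0340 = 1.000062
Product ≈ 1 (deviation 0.006%, within rounding noise).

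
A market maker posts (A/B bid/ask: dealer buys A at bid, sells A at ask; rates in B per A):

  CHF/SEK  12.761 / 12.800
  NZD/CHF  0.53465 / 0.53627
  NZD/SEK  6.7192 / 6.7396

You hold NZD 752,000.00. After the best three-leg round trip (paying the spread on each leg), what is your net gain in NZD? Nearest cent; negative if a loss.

Best loop NZD → CHF → SEK → NZD:
NZD 752,000.00 × 0.53465 (sell NZD at bid) = CHF 402,056.80
CHF 402,056.80 × 12.761 (sell CHF at bid) = SEK 5,130,646.82
SEK 5,130,646.82 ÷ 6.7396 (buy NZD at ask) = NZD 761,268.74

Net profit: NZD 9,268.74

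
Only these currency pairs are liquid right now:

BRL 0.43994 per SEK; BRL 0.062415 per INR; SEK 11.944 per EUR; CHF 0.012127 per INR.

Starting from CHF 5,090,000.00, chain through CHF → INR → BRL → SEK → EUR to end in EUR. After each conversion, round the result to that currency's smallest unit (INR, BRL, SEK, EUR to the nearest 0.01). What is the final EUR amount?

EUR 4,985,516.23

CHF 5,090,000.00 ÷ 0.012127 = INR 419,724,581.51
INR 419,724,581.51 × 0.062415 = BRL 26,197,109.75
BRL 26,197,109.75 ÷ 0.43994 = SEK 59,547,005.84
SEK 59,547,005.84 ÷ 11.944 = EUR 4,985,516.23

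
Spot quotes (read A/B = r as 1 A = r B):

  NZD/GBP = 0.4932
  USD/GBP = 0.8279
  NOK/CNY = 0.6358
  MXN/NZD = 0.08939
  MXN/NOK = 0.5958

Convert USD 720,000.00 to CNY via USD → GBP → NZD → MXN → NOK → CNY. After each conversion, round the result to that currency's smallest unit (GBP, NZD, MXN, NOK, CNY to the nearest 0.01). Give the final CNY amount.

USD 720,000.00 × 0.8279 = GBP 596,088.00
GBP 596,088.00 ÷ 0.4932 = NZD 1,208,613.14
NZD 1,208,613.14 ÷ 0.08939 = MXN 13,520,675.02
MXN 13,520,675.02 × 0.5958 = NOK 8,055,618.18
NOK 8,055,618.18 × 0.6358 = CNY 5,121,762.04

CNY 5,121,762.04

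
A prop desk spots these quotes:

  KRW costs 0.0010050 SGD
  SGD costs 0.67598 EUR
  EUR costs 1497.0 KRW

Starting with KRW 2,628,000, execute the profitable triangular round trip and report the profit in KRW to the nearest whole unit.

Profit: KRW 44,681

Profitable loop is KRW → SGD → EUR → KRW:
KRW 2,628,000 × 0.0010050 = SGD 2,641.14
SGD 2,641.14 × 0.67598 = EUR 1,785.36
EUR 1,785.36 × 1497.0 = KRW 2,672,681
Profit = KRW 2,672,681 − KRW 2,628,000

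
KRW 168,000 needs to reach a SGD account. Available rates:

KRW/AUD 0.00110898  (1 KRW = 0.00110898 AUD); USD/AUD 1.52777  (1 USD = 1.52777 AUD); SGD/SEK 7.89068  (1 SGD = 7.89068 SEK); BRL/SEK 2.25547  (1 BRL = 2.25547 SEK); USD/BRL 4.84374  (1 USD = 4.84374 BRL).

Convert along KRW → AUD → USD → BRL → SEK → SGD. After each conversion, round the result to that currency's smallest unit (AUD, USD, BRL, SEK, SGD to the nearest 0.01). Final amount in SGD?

KRW 168,000 × 0.00110898 = AUD 186.31
AUD 186.31 ÷ 1.52777 = USD 121.95
USD 121.95 × 4.84374 = BRL 590.69
BRL 590.69 × 2.25547 = SEK 1,332.28
SEK 1,332.28 ÷ 7.89068 = SGD 168.84

SGD 168.84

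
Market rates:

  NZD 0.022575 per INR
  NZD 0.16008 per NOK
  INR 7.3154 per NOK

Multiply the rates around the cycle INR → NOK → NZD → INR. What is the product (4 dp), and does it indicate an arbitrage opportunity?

0.9693 (arbitrage exists)

Around INR → NOK → NZD → INR: 1 ÷ 7.3154 × 0.16008 ÷ 0.022575 = 0.969329
Product < 1; profitable direction is INR → NZD → NOK → INR.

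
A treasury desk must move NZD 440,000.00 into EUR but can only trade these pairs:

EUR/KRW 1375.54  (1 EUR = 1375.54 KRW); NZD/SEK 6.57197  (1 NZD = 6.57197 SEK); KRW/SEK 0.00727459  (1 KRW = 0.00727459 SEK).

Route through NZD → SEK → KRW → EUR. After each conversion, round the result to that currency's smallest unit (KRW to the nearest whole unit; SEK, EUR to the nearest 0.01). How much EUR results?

EUR 288,979.15

NZD 440,000.00 × 6.57197 = SEK 2,891,666.80
SEK 2,891,666.80 ÷ 0.00727459 = KRW 397,502,375
KRW 397,502,375 ÷ 1375.54 = EUR 288,979.15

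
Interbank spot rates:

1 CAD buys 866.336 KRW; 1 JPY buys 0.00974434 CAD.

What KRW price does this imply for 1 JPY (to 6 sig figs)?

1 JPY × 0.00974434 = 0.00974434 CAD
0.00974434 CAD × 866.336 = 8.44187 KRW

JPY/KRW = 8.44187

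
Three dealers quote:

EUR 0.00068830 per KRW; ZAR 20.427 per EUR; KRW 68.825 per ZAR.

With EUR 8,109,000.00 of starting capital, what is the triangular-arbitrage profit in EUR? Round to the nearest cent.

Profitable loop is EUR → KRW → ZAR → EUR:
EUR 8,109,000.00 ÷ 0.00068830 = KRW 11,781,200,058
KRW 11,781,200,058 ÷ 68.825 = ZAR 171,176,172.29
ZAR 171,176,172.29 ÷ 20.427 = EUR 8,379,897.80
Profit = EUR 8,379,897.80 − EUR 8,109,000.00

Profit: EUR 270,897.80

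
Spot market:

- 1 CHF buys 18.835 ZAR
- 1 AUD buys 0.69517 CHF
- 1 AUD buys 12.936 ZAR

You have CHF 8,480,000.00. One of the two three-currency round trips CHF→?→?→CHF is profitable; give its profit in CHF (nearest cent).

Profitable loop is CHF → ZAR → AUD → CHF:
CHF 8,480,000.00 × 18.835 = ZAR 159,720,800.00
ZAR 159,720,800.00 ÷ 12.936 = AUD 12,347,000.62
AUD 12,347,000.62 × 0.69517 = CHF 8,583,264.42
Profit = CHF 8,583,264.42 − CHF 8,480,000.00

Profit: CHF 103,264.42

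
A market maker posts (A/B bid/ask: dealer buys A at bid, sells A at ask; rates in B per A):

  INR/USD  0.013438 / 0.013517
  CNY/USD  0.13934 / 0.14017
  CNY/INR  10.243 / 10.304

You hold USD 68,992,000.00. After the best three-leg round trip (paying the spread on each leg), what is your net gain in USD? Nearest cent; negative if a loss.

Net profit: USD 30,133.16

Best loop USD → INR → CNY → USD:
USD 68,992,000.00 ÷ 0.013517 (buy INR at ask) = INR 5,104,091,144.48
INR 5,104,091,144.48 ÷ 10.304 (buy CNY at ask) = CNY 495,350,460.45
CNY 495,350,460.45 × 0.13934 (sell CNY at bid) = USD 69,022,133.16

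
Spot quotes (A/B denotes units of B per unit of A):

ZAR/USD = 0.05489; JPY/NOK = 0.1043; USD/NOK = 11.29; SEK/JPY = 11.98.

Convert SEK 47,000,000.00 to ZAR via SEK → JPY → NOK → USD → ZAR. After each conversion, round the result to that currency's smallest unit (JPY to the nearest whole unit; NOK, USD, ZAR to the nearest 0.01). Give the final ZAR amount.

ZAR 94,765,838.95

SEK 47,000,000.00 × 11.98 = JPY 563,060,000
JPY 563,060,000 × 0.1043 = NOK 58,727,158.00
NOK 58,727,158.00 ÷ 11.29 = USD 5,201,696.90
USD 5,201,696.90 ÷ 0.05489 = ZAR 94,765,838.95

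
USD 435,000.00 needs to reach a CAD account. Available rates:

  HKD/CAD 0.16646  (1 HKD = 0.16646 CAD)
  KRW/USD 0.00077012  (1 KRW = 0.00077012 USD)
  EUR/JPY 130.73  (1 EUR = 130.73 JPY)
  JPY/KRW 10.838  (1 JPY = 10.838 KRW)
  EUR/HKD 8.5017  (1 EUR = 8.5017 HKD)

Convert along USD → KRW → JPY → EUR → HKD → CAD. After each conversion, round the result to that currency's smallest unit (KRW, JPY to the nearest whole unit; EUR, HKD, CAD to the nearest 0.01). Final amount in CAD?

CAD 564,185.74

USD 435,000.00 ÷ 0.00077012 = KRW 564,847,037
KRW 564,847,037 ÷ 10.838 = JPY 52,117,276
JPY 52,117,276 ÷ 130.73 = EUR 398,663.47
EUR 398,663.47 × 8.5017 = HKD 3,389,317.22
HKD 3,389,317.22 × 0.16646 = CAD 564,185.74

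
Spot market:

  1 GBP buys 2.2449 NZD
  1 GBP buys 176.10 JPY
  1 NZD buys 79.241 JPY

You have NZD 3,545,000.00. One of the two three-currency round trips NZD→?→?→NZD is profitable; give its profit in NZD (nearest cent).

Profit: NZD 35,995.96

Profitable loop is NZD → JPY → GBP → NZD:
NZD 3,545,000.00 × 79.241 = JPY 280,909,345
JPY 280,909,345 ÷ 176.10 = GBP 1,595,169.48
GBP 1,595,169.48 × 2.2449 = NZD 3,580,995.96
Profit = NZD 3,580,995.96 − NZD 3,545,000.00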